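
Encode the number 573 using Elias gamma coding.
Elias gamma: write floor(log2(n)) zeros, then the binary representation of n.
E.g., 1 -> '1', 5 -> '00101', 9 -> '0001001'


num_bits = floor(log2(573)) + 1 = 10
leading_zeros = num_bits - 1 = 9
binary(573) = 1000111101

Elias gamma(573) = '000000000' + '1000111101' = 0000000001000111101 (19 bits)


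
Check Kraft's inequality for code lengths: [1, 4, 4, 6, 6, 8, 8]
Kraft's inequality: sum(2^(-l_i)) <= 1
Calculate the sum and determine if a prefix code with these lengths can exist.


Sum = 2^(-1) + 2^(-4) + 2^(-4) + 2^(-6) + 2^(-6) + 2^(-8) + 2^(-8)
    = 0.5 + 0.0625 + 0.0625 + 0.015625 + 0.015625 + 0.00390625 + 0.00390625
    = 170/256 = 0.6640625
Since 0.6640625 <= 1, Kraft's inequality IS satisfied.
A prefix code with these lengths CAN exist.

Kraft sum = 0.6640625. Satisfied.


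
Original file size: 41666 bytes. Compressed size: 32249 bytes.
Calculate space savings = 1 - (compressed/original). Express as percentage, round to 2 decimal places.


ratio = compressed/original = 32249/41666 = 0.773988
savings = 1 - ratio = 1 - 0.773988 = 0.226012
as a percentage: 0.226012 * 100 = 22.6%

Space savings = 1 - 32249/41666 = 22.6%


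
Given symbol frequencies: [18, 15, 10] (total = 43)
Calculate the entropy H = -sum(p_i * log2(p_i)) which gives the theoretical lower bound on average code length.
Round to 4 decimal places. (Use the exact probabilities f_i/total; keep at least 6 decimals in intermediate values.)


Per-symbol terms -p_i * log2(p_i) with p_i = f_i/43:
  p = 18/43 = 0.418605: log2(p) = -1.256340, -p*log2(p) = 0.525910
  p = 15/43 = 0.348837: log2(p) = -1.519374, -p*log2(p) = 0.530014
  p = 10/43 = 0.232558: log2(p) = -2.104337, -p*log2(p) = 0.489381
H = 0.525910 + 0.530014 + 0.489381 = 1.545305

H = 1.5453 bits/symbol


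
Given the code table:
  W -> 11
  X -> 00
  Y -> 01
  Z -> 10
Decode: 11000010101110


Decoding:
11 -> W
00 -> X
00 -> X
10 -> Z
10 -> Z
11 -> W
10 -> Z


Result: WXXZZWZ


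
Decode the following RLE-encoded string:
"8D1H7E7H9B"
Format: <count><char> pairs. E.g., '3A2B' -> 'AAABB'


Expanding each <count><char> pair:
  8D -> 'DDDDDDDD'
  1H -> 'H'
  7E -> 'EEEEEEE'
  7H -> 'HHHHHHH'
  9B -> 'BBBBBBBBB'

Decoded = DDDDDDDDHEEEEEEEHHHHHHHBBBBBBBBB


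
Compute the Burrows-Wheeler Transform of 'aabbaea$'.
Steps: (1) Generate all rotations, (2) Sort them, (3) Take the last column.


Rotations (sorted):
  0: $aabbaea -> last char: a
  1: a$aabbae -> last char: e
  2: aabbaea$ -> last char: $
  3: abbaea$a -> last char: a
  4: aea$aabb -> last char: b
  5: baea$aab -> last char: b
  6: bbaea$aa -> last char: a
  7: ea$aabba -> last char: a


BWT = ae$abbaa


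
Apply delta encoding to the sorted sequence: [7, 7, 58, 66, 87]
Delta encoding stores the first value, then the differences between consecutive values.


First value: 7
Deltas:
  7 - 7 = 0
  58 - 7 = 51
  66 - 58 = 8
  87 - 66 = 21


Delta encoded: [7, 0, 51, 8, 21]


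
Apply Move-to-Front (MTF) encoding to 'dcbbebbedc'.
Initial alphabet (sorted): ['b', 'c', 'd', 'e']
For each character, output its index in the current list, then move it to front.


MTF encoding:
'd': index 2 in ['b', 'c', 'd', 'e'] -> ['d', 'b', 'c', 'e']
'c': index 2 in ['d', 'b', 'c', 'e'] -> ['c', 'd', 'b', 'e']
'b': index 2 in ['c', 'd', 'b', 'e'] -> ['b', 'c', 'd', 'e']
'b': index 0 in ['b', 'c', 'd', 'e'] -> ['b', 'c', 'd', 'e']
'e': index 3 in ['b', 'c', 'd', 'e'] -> ['e', 'b', 'c', 'd']
'b': index 1 in ['e', 'b', 'c', 'd'] -> ['b', 'e', 'c', 'd']
'b': index 0 in ['b', 'e', 'c', 'd'] -> ['b', 'e', 'c', 'd']
'e': index 1 in ['b', 'e', 'c', 'd'] -> ['e', 'b', 'c', 'd']
'd': index 3 in ['e', 'b', 'c', 'd'] -> ['d', 'e', 'b', 'c']
'c': index 3 in ['d', 'e', 'b', 'c'] -> ['c', 'd', 'e', 'b']


Output: [2, 2, 2, 0, 3, 1, 0, 1, 3, 3]


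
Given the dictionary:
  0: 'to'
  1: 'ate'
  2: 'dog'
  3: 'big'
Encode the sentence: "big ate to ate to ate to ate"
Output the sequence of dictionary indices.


Look up each word in the dictionary:
  'big' -> 3
  'ate' -> 1
  'to' -> 0
  'ate' -> 1
  'to' -> 0
  'ate' -> 1
  'to' -> 0
  'ate' -> 1

Encoded: [3, 1, 0, 1, 0, 1, 0, 1]


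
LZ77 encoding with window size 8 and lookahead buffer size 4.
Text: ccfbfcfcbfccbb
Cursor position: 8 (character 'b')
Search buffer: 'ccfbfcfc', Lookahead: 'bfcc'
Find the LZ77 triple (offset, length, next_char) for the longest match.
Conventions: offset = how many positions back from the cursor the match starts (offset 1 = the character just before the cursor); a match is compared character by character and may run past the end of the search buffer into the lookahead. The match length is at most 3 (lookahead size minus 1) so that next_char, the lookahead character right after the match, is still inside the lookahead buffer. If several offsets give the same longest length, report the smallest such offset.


Try each offset into the search buffer:
  offset=1 (pos 7, char 'c'): match length 0
  offset=2 (pos 6, char 'f'): match length 0
  offset=3 (pos 5, char 'c'): match length 0
  offset=4 (pos 4, char 'f'): match length 0
  offset=5 (pos 3, char 'b'): match length 3
  offset=6 (pos 2, char 'f'): match length 0
  offset=7 (pos 1, char 'c'): match length 0
  offset=8 (pos 0, char 'c'): match length 0
Longest match has length 3 at offset 5.
next_char = character at position 8 + 3 = 11 -> 'c'

Best match: offset=5, length=3 (matching 'bfc' starting at position 3)
LZ77 triple: (5, 3, 'c')


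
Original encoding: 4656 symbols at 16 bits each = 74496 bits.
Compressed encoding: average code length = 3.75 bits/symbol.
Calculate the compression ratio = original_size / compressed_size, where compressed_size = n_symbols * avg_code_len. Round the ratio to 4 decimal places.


original_size = n_symbols * orig_bits = 4656 * 16 = 74496 bits
compressed_size = n_symbols * avg_code_len = 4656 * 3.75 = 17460.0 bits
ratio = original_size / compressed_size = 74496 / 17460.0 = 4.2667

Compression ratio = 4.2667


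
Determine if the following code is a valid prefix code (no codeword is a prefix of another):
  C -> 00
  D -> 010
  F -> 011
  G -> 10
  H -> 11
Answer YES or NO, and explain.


Checking each pair (does one codeword prefix another?):
  C='00' vs D='010': no prefix
  C='00' vs F='011': no prefix
  C='00' vs G='10': no prefix
  C='00' vs H='11': no prefix
  D='010' vs C='00': no prefix
  D='010' vs F='011': no prefix
  D='010' vs G='10': no prefix
  D='010' vs H='11': no prefix
  F='011' vs C='00': no prefix
  F='011' vs D='010': no prefix
  F='011' vs G='10': no prefix
  F='011' vs H='11': no prefix
  G='10' vs C='00': no prefix
  G='10' vs D='010': no prefix
  G='10' vs F='011': no prefix
  G='10' vs H='11': no prefix
  H='11' vs C='00': no prefix
  H='11' vs D='010': no prefix
  H='11' vs F='011': no prefix
  H='11' vs G='10': no prefix
No violation found over all pairs.

YES -- this is a valid prefix code. No codeword is a prefix of any other codeword.


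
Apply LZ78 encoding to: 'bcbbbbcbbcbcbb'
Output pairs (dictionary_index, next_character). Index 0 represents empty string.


LZ78 encoding steps:
Dictionary: {0: ''}
Step 1: w='' (idx 0), next='b' -> output (0, 'b'), add 'b' as idx 1
Step 2: w='' (idx 0), next='c' -> output (0, 'c'), add 'c' as idx 2
Step 3: w='b' (idx 1), next='b' -> output (1, 'b'), add 'bb' as idx 3
Step 4: w='bb' (idx 3), next='c' -> output (3, 'c'), add 'bbc' as idx 4
Step 5: w='bbc' (idx 4), next='b' -> output (4, 'b'), add 'bbcb' as idx 5
Step 6: w='c' (idx 2), next='b' -> output (2, 'b'), add 'cb' as idx 6
Step 7: w='b' (idx 1), end of input -> output (1, '')


Encoded: [(0, 'b'), (0, 'c'), (1, 'b'), (3, 'c'), (4, 'b'), (2, 'b'), (1, '')]


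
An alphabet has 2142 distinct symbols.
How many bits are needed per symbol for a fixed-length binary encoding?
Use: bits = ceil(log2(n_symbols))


log2(2142) = 11.0647
Bracket: 2^11 = 2048 < 2142 <= 2^12 = 4096
So ceil(log2(2142)) = 12

bits = ceil(log2(2142)) = ceil(11.0647) = 12 bits


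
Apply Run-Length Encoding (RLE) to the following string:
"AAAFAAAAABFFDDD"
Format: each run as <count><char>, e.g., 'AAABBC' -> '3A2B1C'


Scanning runs left to right:
  i=0: run of 'A' x 3 -> '3A'
  i=3: run of 'F' x 1 -> '1F'
  i=4: run of 'A' x 5 -> '5A'
  i=9: run of 'B' x 1 -> '1B'
  i=10: run of 'F' x 2 -> '2F'
  i=12: run of 'D' x 3 -> '3D'

RLE = 3A1F5A1B2F3D


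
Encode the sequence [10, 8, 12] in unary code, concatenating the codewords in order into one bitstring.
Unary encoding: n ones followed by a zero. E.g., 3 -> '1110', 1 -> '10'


Encode each number as n ones followed by a terminating 0:
  10 -> 11111111110 (11 bits)
  8 -> 111111110 (9 bits)
  12 -> 1111111111110 (13 bits)
Total length = 11 + 9 + 13 = 33 bits.

Unary([10, 8, 12]) = 111111111101111111101111111111110 (33 bits)


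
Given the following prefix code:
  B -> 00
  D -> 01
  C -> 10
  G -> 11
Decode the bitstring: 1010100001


Decoding step by step:
Bits 10 -> C
Bits 10 -> C
Bits 10 -> C
Bits 00 -> B
Bits 01 -> D


Decoded message: CCCBD


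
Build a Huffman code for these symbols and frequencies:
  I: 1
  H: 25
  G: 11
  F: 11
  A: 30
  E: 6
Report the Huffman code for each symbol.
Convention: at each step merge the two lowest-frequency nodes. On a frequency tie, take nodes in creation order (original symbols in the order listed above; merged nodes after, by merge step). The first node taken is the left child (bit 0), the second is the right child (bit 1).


Huffman tree construction:
Step 1: Merge I(1) + E(6) = 7
Step 2: Merge (I+E)(7) + G(11) = 18
Step 3: Merge F(11) + ((I+E)+G)(18) = 29
Step 4: Merge H(25) + (F+((I+E)+G))(29) = 54
Step 5: Merge A(30) + (H+(F+((I+E)+G)))(54) = 84
Read each symbol's code off the tree from the root (left child = 0, right child = 1).

Codes:
  I: 11100 (length 5)
  H: 10 (length 2)
  G: 1111 (length 4)
  F: 110 (length 3)
  A: 0 (length 1)
  E: 11101 (length 5)
Average code length: 192/84 = 2.2857 bits/symbol


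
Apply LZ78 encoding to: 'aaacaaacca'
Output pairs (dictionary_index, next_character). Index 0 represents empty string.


LZ78 encoding steps:
Dictionary: {0: ''}
Step 1: w='' (idx 0), next='a' -> output (0, 'a'), add 'a' as idx 1
Step 2: w='a' (idx 1), next='a' -> output (1, 'a'), add 'aa' as idx 2
Step 3: w='' (idx 0), next='c' -> output (0, 'c'), add 'c' as idx 3
Step 4: w='aa' (idx 2), next='a' -> output (2, 'a'), add 'aaa' as idx 4
Step 5: w='c' (idx 3), next='c' -> output (3, 'c'), add 'cc' as idx 5
Step 6: w='a' (idx 1), end of input -> output (1, '')


Encoded: [(0, 'a'), (1, 'a'), (0, 'c'), (2, 'a'), (3, 'c'), (1, '')]


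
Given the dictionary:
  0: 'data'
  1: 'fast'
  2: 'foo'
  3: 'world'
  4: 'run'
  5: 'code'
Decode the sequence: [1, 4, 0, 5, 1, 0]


Look up each index in the dictionary:
  1 -> 'fast'
  4 -> 'run'
  0 -> 'data'
  5 -> 'code'
  1 -> 'fast'
  0 -> 'data'

Decoded: "fast run data code fast data"


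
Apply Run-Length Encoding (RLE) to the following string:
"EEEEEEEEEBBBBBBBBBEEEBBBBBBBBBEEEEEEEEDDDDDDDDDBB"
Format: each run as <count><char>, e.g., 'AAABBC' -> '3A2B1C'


Scanning runs left to right:
  i=0: run of 'E' x 9 -> '9E'
  i=9: run of 'B' x 9 -> '9B'
  i=18: run of 'E' x 3 -> '3E'
  i=21: run of 'B' x 9 -> '9B'
  i=30: run of 'E' x 8 -> '8E'
  i=38: run of 'D' x 9 -> '9D'
  i=47: run of 'B' x 2 -> '2B'

RLE = 9E9B3E9B8E9D2B


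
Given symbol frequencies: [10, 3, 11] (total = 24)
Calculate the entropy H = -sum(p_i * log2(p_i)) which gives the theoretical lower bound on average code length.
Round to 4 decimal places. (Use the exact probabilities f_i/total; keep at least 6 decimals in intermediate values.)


Per-symbol terms -p_i * log2(p_i) with p_i = f_i/24:
  p = 10/24 = 0.416667: log2(p) = -1.263034, -p*log2(p) = 0.526264
  p = 3/24 = 0.125000: log2(p) = -3.000000, -p*log2(p) = 0.375000
  p = 11/24 = 0.458333: log2(p) = -1.125531, -p*log2(p) = 0.515868
H = 0.526264 + 0.375000 + 0.515868 = 1.417132

H = 1.4171 bits/symbol


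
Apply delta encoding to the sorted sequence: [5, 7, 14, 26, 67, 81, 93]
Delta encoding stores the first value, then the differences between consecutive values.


First value: 5
Deltas:
  7 - 5 = 2
  14 - 7 = 7
  26 - 14 = 12
  67 - 26 = 41
  81 - 67 = 14
  93 - 81 = 12


Delta encoded: [5, 2, 7, 12, 41, 14, 12]


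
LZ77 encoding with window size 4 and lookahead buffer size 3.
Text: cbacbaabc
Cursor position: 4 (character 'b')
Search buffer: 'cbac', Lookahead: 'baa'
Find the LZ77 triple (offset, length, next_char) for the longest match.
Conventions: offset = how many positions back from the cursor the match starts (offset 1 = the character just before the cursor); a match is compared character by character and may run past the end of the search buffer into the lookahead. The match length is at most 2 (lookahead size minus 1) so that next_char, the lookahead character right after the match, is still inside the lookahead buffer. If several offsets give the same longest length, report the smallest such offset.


Try each offset into the search buffer:
  offset=1 (pos 3, char 'c'): match length 0
  offset=2 (pos 2, char 'a'): match length 0
  offset=3 (pos 1, char 'b'): match length 2
  offset=4 (pos 0, char 'c'): match length 0
Longest match has length 2 at offset 3.
next_char = character at position 4 + 2 = 6 -> 'a'

Best match: offset=3, length=2 (matching 'ba' starting at position 1)
LZ77 triple: (3, 2, 'a')


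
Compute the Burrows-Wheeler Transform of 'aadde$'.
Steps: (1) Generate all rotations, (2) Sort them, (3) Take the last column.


Rotations (sorted):
  0: $aadde -> last char: e
  1: aadde$ -> last char: $
  2: adde$a -> last char: a
  3: dde$aa -> last char: a
  4: de$aad -> last char: d
  5: e$aadd -> last char: d


BWT = e$aadd


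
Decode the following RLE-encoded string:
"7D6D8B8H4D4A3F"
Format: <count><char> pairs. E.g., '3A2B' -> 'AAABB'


Expanding each <count><char> pair:
  7D -> 'DDDDDDD'
  6D -> 'DDDDDD'
  8B -> 'BBBBBBBB'
  8H -> 'HHHHHHHH'
  4D -> 'DDDD'
  4A -> 'AAAA'
  3F -> 'FFF'

Decoded = DDDDDDDDDDDDDBBBBBBBBHHHHHHHHDDDDAAAAFFF


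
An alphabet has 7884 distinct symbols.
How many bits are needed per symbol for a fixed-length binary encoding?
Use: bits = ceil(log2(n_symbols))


log2(7884) = 12.9447
Bracket: 2^12 = 4096 < 7884 <= 2^13 = 8192
So ceil(log2(7884)) = 13

bits = ceil(log2(7884)) = ceil(12.9447) = 13 bits


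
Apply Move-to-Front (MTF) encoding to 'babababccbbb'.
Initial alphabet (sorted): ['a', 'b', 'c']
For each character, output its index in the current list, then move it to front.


MTF encoding:
'b': index 1 in ['a', 'b', 'c'] -> ['b', 'a', 'c']
'a': index 1 in ['b', 'a', 'c'] -> ['a', 'b', 'c']
'b': index 1 in ['a', 'b', 'c'] -> ['b', 'a', 'c']
'a': index 1 in ['b', 'a', 'c'] -> ['a', 'b', 'c']
'b': index 1 in ['a', 'b', 'c'] -> ['b', 'a', 'c']
'a': index 1 in ['b', 'a', 'c'] -> ['a', 'b', 'c']
'b': index 1 in ['a', 'b', 'c'] -> ['b', 'a', 'c']
'c': index 2 in ['b', 'a', 'c'] -> ['c', 'b', 'a']
'c': index 0 in ['c', 'b', 'a'] -> ['c', 'b', 'a']
'b': index 1 in ['c', 'b', 'a'] -> ['b', 'c', 'a']
'b': index 0 in ['b', 'c', 'a'] -> ['b', 'c', 'a']
'b': index 0 in ['b', 'c', 'a'] -> ['b', 'c', 'a']


Output: [1, 1, 1, 1, 1, 1, 1, 2, 0, 1, 0, 0]


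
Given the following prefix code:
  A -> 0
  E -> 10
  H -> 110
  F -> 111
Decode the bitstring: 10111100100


Decoding step by step:
Bits 10 -> E
Bits 111 -> F
Bits 10 -> E
Bits 0 -> A
Bits 10 -> E
Bits 0 -> A


Decoded message: EFEAEA


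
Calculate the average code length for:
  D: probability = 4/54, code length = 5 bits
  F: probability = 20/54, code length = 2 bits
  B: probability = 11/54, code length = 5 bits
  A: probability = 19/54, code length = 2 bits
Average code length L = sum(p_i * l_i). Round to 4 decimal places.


Weighted contributions p_i * l_i:
  D: (4/54) * 5 = 20/54
  F: (20/54) * 2 = 40/54
  B: (11/54) * 5 = 55/54
  A: (19/54) * 2 = 38/54
Sum = (20 + 40 + 55 + 38)/54 = 153/54

L = 153/54 = 2.8333 bits/symbol


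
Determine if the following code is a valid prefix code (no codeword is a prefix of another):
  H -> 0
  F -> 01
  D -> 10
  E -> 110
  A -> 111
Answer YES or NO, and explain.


Checking each pair (does one codeword prefix another?):
  H='0' vs F='01': prefix -- VIOLATION

NO -- this is NOT a valid prefix code. H (0) is a prefix of F (01).


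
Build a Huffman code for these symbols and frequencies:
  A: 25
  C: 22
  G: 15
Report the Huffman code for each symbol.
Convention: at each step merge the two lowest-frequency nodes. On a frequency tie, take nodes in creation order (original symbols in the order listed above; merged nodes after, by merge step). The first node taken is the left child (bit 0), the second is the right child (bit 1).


Huffman tree construction:
Step 1: Merge G(15) + C(22) = 37
Step 2: Merge A(25) + (G+C)(37) = 62
Read each symbol's code off the tree from the root (left child = 0, right child = 1).

Codes:
  A: 0 (length 1)
  C: 11 (length 2)
  G: 10 (length 2)
Average code length: 99/62 = 1.5968 bits/symbol


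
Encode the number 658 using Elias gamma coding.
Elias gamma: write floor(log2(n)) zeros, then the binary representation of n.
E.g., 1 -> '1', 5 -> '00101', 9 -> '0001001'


num_bits = floor(log2(658)) + 1 = 10
leading_zeros = num_bits - 1 = 9
binary(658) = 1010010010

Elias gamma(658) = '000000000' + '1010010010' = 0000000001010010010 (19 bits)


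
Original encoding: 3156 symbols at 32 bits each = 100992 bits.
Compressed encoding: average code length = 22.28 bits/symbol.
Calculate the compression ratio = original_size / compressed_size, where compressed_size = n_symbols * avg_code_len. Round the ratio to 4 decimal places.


original_size = n_symbols * orig_bits = 3156 * 32 = 100992 bits
compressed_size = n_symbols * avg_code_len = 3156 * 22.28 = 70315.68 bits
ratio = original_size / compressed_size = 100992 / 70315.68 = 1.4363

Compression ratio = 1.4363


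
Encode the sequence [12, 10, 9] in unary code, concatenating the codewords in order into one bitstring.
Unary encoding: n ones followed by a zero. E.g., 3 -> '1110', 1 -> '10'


Encode each number as n ones followed by a terminating 0:
  12 -> 1111111111110 (13 bits)
  10 -> 11111111110 (11 bits)
  9 -> 1111111110 (10 bits)
Total length = 13 + 11 + 10 = 34 bits.

Unary([12, 10, 9]) = 1111111111110111111111101111111110 (34 bits)


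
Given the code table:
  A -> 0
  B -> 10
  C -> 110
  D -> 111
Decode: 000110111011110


Decoding:
0 -> A
0 -> A
0 -> A
110 -> C
111 -> D
0 -> A
111 -> D
10 -> B


Result: AAACDADB


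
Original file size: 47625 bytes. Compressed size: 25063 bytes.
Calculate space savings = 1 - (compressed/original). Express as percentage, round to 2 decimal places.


ratio = compressed/original = 25063/47625 = 0.526257
savings = 1 - ratio = 1 - 0.526257 = 0.473743
as a percentage: 0.473743 * 100 = 47.37%

Space savings = 1 - 25063/47625 = 47.37%


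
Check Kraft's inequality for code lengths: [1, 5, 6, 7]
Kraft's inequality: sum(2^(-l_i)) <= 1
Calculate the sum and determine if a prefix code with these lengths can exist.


Sum = 2^(-1) + 2^(-5) + 2^(-6) + 2^(-7)
    = 0.5 + 0.03125 + 0.015625 + 0.0078125
    = 71/128 = 0.5546875
Since 0.5546875 <= 1, Kraft's inequality IS satisfied.
A prefix code with these lengths CAN exist.

Kraft sum = 0.5546875. Satisfied.


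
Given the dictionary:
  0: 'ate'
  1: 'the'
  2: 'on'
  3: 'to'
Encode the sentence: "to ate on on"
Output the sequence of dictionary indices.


Look up each word in the dictionary:
  'to' -> 3
  'ate' -> 0
  'on' -> 2
  'on' -> 2

Encoded: [3, 0, 2, 2]


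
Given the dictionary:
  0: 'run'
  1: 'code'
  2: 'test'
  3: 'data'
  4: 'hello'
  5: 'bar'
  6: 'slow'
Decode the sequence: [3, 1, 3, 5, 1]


Look up each index in the dictionary:
  3 -> 'data'
  1 -> 'code'
  3 -> 'data'
  5 -> 'bar'
  1 -> 'code'

Decoded: "data code data bar code"


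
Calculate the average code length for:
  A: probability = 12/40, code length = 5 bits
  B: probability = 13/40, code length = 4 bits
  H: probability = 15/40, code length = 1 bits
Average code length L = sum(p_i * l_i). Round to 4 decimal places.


Weighted contributions p_i * l_i:
  A: (12/40) * 5 = 60/40
  B: (13/40) * 4 = 52/40
  H: (15/40) * 1 = 15/40
Sum = (60 + 52 + 15)/40 = 127/40

L = 127/40 = 3.1750 bits/symbol


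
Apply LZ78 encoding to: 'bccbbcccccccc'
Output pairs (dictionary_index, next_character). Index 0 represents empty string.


LZ78 encoding steps:
Dictionary: {0: ''}
Step 1: w='' (idx 0), next='b' -> output (0, 'b'), add 'b' as idx 1
Step 2: w='' (idx 0), next='c' -> output (0, 'c'), add 'c' as idx 2
Step 3: w='c' (idx 2), next='b' -> output (2, 'b'), add 'cb' as idx 3
Step 4: w='b' (idx 1), next='c' -> output (1, 'c'), add 'bc' as idx 4
Step 5: w='c' (idx 2), next='c' -> output (2, 'c'), add 'cc' as idx 5
Step 6: w='cc' (idx 5), next='c' -> output (5, 'c'), add 'ccc' as idx 6
Step 7: w='cc' (idx 5), end of input -> output (5, '')


Encoded: [(0, 'b'), (0, 'c'), (2, 'b'), (1, 'c'), (2, 'c'), (5, 'c'), (5, '')]


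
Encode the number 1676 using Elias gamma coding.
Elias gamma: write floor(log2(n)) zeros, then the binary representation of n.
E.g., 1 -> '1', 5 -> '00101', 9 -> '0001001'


num_bits = floor(log2(1676)) + 1 = 11
leading_zeros = num_bits - 1 = 10
binary(1676) = 11010001100

Elias gamma(1676) = '0000000000' + '11010001100' = 000000000011010001100 (21 bits)


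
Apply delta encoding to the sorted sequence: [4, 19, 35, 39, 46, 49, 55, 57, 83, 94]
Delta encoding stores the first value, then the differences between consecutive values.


First value: 4
Deltas:
  19 - 4 = 15
  35 - 19 = 16
  39 - 35 = 4
  46 - 39 = 7
  49 - 46 = 3
  55 - 49 = 6
  57 - 55 = 2
  83 - 57 = 26
  94 - 83 = 11


Delta encoded: [4, 15, 16, 4, 7, 3, 6, 2, 26, 11]


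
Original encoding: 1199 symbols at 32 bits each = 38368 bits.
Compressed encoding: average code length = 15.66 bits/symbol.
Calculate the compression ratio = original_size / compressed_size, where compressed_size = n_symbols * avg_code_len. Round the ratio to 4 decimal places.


original_size = n_symbols * orig_bits = 1199 * 32 = 38368 bits
compressed_size = n_symbols * avg_code_len = 1199 * 15.66 = 18776.34 bits
ratio = original_size / compressed_size = 38368 / 18776.34 = 2.0434

Compression ratio = 2.0434


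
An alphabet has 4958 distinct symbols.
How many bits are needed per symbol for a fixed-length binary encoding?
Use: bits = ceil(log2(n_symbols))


log2(4958) = 12.2755
Bracket: 2^12 = 4096 < 4958 <= 2^13 = 8192
So ceil(log2(4958)) = 13

bits = ceil(log2(4958)) = ceil(12.2755) = 13 bits


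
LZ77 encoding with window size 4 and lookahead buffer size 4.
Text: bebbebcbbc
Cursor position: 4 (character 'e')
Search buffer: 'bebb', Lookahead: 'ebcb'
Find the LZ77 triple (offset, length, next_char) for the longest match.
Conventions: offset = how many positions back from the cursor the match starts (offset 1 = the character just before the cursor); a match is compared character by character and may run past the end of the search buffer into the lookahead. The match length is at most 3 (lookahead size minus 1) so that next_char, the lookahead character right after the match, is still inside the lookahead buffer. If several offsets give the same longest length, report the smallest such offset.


Try each offset into the search buffer:
  offset=1 (pos 3, char 'b'): match length 0
  offset=2 (pos 2, char 'b'): match length 0
  offset=3 (pos 1, char 'e'): match length 2
  offset=4 (pos 0, char 'b'): match length 0
Longest match has length 2 at offset 3.
next_char = character at position 4 + 2 = 6 -> 'c'

Best match: offset=3, length=2 (matching 'eb' starting at position 1)
LZ77 triple: (3, 2, 'c')


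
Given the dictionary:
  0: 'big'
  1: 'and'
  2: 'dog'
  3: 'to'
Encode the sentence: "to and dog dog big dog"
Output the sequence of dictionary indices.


Look up each word in the dictionary:
  'to' -> 3
  'and' -> 1
  'dog' -> 2
  'dog' -> 2
  'big' -> 0
  'dog' -> 2

Encoded: [3, 1, 2, 2, 0, 2]


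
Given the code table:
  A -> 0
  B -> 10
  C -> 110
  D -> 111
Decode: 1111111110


Decoding:
111 -> D
111 -> D
111 -> D
0 -> A


Result: DDDA


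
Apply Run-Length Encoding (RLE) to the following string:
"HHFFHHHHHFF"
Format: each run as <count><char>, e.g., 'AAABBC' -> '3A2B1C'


Scanning runs left to right:
  i=0: run of 'H' x 2 -> '2H'
  i=2: run of 'F' x 2 -> '2F'
  i=4: run of 'H' x 5 -> '5H'
  i=9: run of 'F' x 2 -> '2F'

RLE = 2H2F5H2F


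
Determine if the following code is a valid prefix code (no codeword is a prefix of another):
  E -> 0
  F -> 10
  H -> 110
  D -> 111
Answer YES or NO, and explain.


Checking each pair (does one codeword prefix another?):
  E='0' vs F='10': no prefix
  E='0' vs H='110': no prefix
  E='0' vs D='111': no prefix
  F='10' vs E='0': no prefix
  F='10' vs H='110': no prefix
  F='10' vs D='111': no prefix
  H='110' vs E='0': no prefix
  H='110' vs F='10': no prefix
  H='110' vs D='111': no prefix
  D='111' vs E='0': no prefix
  D='111' vs F='10': no prefix
  D='111' vs H='110': no prefix
No violation found over all pairs.

YES -- this is a valid prefix code. No codeword is a prefix of any other codeword.


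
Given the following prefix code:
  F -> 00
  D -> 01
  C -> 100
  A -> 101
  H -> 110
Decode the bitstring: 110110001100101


Decoding step by step:
Bits 110 -> H
Bits 110 -> H
Bits 00 -> F
Bits 110 -> H
Bits 01 -> D
Bits 01 -> D


Decoded message: HHFHDD


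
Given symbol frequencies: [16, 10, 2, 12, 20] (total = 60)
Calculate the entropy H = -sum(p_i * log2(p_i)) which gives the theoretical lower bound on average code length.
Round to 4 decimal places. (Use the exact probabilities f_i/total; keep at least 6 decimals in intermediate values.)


Per-symbol terms -p_i * log2(p_i) with p_i = f_i/60:
  p = 16/60 = 0.266667: log2(p) = -1.906891, -p*log2(p) = 0.508504
  p = 10/60 = 0.166667: log2(p) = -2.584963, -p*log2(p) = 0.430827
  p = 2/60 = 0.033333: log2(p) = -4.906891, -p*log2(p) = 0.163563
  p = 12/60 = 0.200000: log2(p) = -2.321928, -p*log2(p) = 0.464386
  p = 20/60 = 0.333333: log2(p) = -1.584963, -p*log2(p) = 0.528321
H = 0.508504 + 0.430827 + 0.163563 + 0.464386 + 0.528321 = 2.095601

H = 2.0956 bits/symbol


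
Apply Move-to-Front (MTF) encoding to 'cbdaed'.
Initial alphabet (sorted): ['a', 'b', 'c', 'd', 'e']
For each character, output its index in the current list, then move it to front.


MTF encoding:
'c': index 2 in ['a', 'b', 'c', 'd', 'e'] -> ['c', 'a', 'b', 'd', 'e']
'b': index 2 in ['c', 'a', 'b', 'd', 'e'] -> ['b', 'c', 'a', 'd', 'e']
'd': index 3 in ['b', 'c', 'a', 'd', 'e'] -> ['d', 'b', 'c', 'a', 'e']
'a': index 3 in ['d', 'b', 'c', 'a', 'e'] -> ['a', 'd', 'b', 'c', 'e']
'e': index 4 in ['a', 'd', 'b', 'c', 'e'] -> ['e', 'a', 'd', 'b', 'c']
'd': index 2 in ['e', 'a', 'd', 'b', 'c'] -> ['d', 'e', 'a', 'b', 'c']


Output: [2, 2, 3, 3, 4, 2]


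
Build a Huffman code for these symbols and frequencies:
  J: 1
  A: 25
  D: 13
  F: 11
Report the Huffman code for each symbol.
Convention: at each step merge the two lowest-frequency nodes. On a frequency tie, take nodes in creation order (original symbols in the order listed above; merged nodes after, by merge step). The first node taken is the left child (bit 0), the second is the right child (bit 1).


Huffman tree construction:
Step 1: Merge J(1) + F(11) = 12
Step 2: Merge (J+F)(12) + D(13) = 25
Step 3: Merge A(25) + ((J+F)+D)(25) = 50
Read each symbol's code off the tree from the root (left child = 0, right child = 1).

Codes:
  J: 100 (length 3)
  A: 0 (length 1)
  D: 11 (length 2)
  F: 101 (length 3)
Average code length: 87/50 = 1.7400 bits/symbol


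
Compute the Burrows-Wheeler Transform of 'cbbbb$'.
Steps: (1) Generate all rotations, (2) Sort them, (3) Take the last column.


Rotations (sorted):
  0: $cbbbb -> last char: b
  1: b$cbbb -> last char: b
  2: bb$cbb -> last char: b
  3: bbb$cb -> last char: b
  4: bbbb$c -> last char: c
  5: cbbbb$ -> last char: $


BWT = bbbbc$


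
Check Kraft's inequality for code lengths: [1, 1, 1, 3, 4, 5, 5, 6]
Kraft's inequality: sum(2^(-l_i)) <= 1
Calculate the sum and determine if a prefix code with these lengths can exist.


Sum = 2^(-1) + 2^(-1) + 2^(-1) + 2^(-3) + 2^(-4) + 2^(-5) + 2^(-5) + 2^(-6)
    = 0.5 + 0.5 + 0.5 + 0.125 + 0.0625 + 0.03125 + 0.03125 + 0.015625
    = 113/64 = 1.765625
Since 1.765625 > 1, Kraft's inequality is NOT satisfied.
A prefix code with these lengths CANNOT exist.

Kraft sum = 1.765625. Not satisfied.


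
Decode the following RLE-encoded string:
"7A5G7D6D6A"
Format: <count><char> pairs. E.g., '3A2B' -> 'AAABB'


Expanding each <count><char> pair:
  7A -> 'AAAAAAA'
  5G -> 'GGGGG'
  7D -> 'DDDDDDD'
  6D -> 'DDDDDD'
  6A -> 'AAAAAA'

Decoded = AAAAAAAGGGGGDDDDDDDDDDDDDAAAAAA


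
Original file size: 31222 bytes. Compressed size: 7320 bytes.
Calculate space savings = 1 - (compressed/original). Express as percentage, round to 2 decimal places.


ratio = compressed/original = 7320/31222 = 0.23445
savings = 1 - ratio = 1 - 0.23445 = 0.76555
as a percentage: 0.76555 * 100 = 76.55%

Space savings = 1 - 7320/31222 = 76.55%


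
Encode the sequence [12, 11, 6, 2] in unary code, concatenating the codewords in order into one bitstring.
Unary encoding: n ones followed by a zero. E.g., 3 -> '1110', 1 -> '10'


Encode each number as n ones followed by a terminating 0:
  12 -> 1111111111110 (13 bits)
  11 -> 111111111110 (12 bits)
  6 -> 1111110 (7 bits)
  2 -> 110 (3 bits)
Total length = 13 + 12 + 7 + 3 = 35 bits.

Unary([12, 11, 6, 2]) = 11111111111101111111111101111110110 (35 bits)


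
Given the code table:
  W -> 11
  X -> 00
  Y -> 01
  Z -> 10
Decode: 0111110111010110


Decoding:
01 -> Y
11 -> W
11 -> W
01 -> Y
11 -> W
01 -> Y
01 -> Y
10 -> Z


Result: YWWYWYYZ


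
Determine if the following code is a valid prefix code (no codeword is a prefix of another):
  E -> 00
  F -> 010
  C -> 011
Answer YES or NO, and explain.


Checking each pair (does one codeword prefix another?):
  E='00' vs F='010': no prefix
  E='00' vs C='011': no prefix
  F='010' vs E='00': no prefix
  F='010' vs C='011': no prefix
  C='011' vs E='00': no prefix
  C='011' vs F='010': no prefix
No violation found over all pairs.

YES -- this is a valid prefix code. No codeword is a prefix of any other codeword.


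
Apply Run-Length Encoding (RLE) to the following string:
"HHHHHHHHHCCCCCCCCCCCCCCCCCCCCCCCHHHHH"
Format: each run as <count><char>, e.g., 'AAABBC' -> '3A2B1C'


Scanning runs left to right:
  i=0: run of 'H' x 9 -> '9H'
  i=9: run of 'C' x 23 -> '23C'
  i=32: run of 'H' x 5 -> '5H'

RLE = 9H23C5H


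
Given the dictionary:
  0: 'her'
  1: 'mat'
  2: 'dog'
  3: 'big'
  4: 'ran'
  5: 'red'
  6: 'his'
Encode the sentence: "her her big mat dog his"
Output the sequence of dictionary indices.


Look up each word in the dictionary:
  'her' -> 0
  'her' -> 0
  'big' -> 3
  'mat' -> 1
  'dog' -> 2
  'his' -> 6

Encoded: [0, 0, 3, 1, 2, 6]


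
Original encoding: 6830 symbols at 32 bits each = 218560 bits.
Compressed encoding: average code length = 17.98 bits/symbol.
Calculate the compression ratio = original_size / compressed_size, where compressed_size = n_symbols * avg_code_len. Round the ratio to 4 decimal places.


original_size = n_symbols * orig_bits = 6830 * 32 = 218560 bits
compressed_size = n_symbols * avg_code_len = 6830 * 17.98 = 122803.4 bits
ratio = original_size / compressed_size = 218560 / 122803.4 = 1.7798

Compression ratio = 1.7798


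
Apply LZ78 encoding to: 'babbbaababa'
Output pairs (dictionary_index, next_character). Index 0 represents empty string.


LZ78 encoding steps:
Dictionary: {0: ''}
Step 1: w='' (idx 0), next='b' -> output (0, 'b'), add 'b' as idx 1
Step 2: w='' (idx 0), next='a' -> output (0, 'a'), add 'a' as idx 2
Step 3: w='b' (idx 1), next='b' -> output (1, 'b'), add 'bb' as idx 3
Step 4: w='b' (idx 1), next='a' -> output (1, 'a'), add 'ba' as idx 4
Step 5: w='a' (idx 2), next='b' -> output (2, 'b'), add 'ab' as idx 5
Step 6: w='ab' (idx 5), next='a' -> output (5, 'a'), add 'aba' as idx 6


Encoded: [(0, 'b'), (0, 'a'), (1, 'b'), (1, 'a'), (2, 'b'), (5, 'a')]


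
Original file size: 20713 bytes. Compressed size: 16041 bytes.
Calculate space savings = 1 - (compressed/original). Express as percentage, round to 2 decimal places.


ratio = compressed/original = 16041/20713 = 0.774441
savings = 1 - ratio = 1 - 0.774441 = 0.225559
as a percentage: 0.225559 * 100 = 22.56%

Space savings = 1 - 16041/20713 = 22.56%


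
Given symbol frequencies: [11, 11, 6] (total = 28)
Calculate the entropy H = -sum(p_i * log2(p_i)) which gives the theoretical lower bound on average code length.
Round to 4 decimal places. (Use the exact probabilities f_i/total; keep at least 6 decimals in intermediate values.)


Per-symbol terms -p_i * log2(p_i) with p_i = f_i/28:
  p = 11/28 = 0.392857: log2(p) = -1.347923, -p*log2(p) = 0.529541
  p = 11/28 = 0.392857: log2(p) = -1.347923, -p*log2(p) = 0.529541
  p = 6/28 = 0.214286: log2(p) = -2.222392, -p*log2(p) = 0.476227
H = 0.529541 + 0.529541 + 0.476227 = 1.535309

H = 1.5353 bits/symbol


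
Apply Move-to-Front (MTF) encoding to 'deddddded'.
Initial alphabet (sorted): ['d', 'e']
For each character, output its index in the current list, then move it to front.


MTF encoding:
'd': index 0 in ['d', 'e'] -> ['d', 'e']
'e': index 1 in ['d', 'e'] -> ['e', 'd']
'd': index 1 in ['e', 'd'] -> ['d', 'e']
'd': index 0 in ['d', 'e'] -> ['d', 'e']
'd': index 0 in ['d', 'e'] -> ['d', 'e']
'd': index 0 in ['d', 'e'] -> ['d', 'e']
'd': index 0 in ['d', 'e'] -> ['d', 'e']
'e': index 1 in ['d', 'e'] -> ['e', 'd']
'd': index 1 in ['e', 'd'] -> ['d', 'e']


Output: [0, 1, 1, 0, 0, 0, 0, 1, 1]


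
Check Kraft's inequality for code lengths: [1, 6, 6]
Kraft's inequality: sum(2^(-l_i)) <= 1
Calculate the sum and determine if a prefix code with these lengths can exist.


Sum = 2^(-1) + 2^(-6) + 2^(-6)
    = 0.5 + 0.015625 + 0.015625
    = 34/64 = 0.53125
Since 0.53125 <= 1, Kraft's inequality IS satisfied.
A prefix code with these lengths CAN exist.

Kraft sum = 0.53125. Satisfied.


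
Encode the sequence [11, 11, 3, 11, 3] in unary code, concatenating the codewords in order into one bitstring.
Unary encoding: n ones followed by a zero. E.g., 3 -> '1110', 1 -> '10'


Encode each number as n ones followed by a terminating 0:
  11 -> 111111111110 (12 bits)
  11 -> 111111111110 (12 bits)
  3 -> 1110 (4 bits)
  11 -> 111111111110 (12 bits)
  3 -> 1110 (4 bits)
Total length = 12 + 12 + 4 + 12 + 4 = 44 bits.

Unary([11, 11, 3, 11, 3]) = 11111111111011111111111011101111111111101110 (44 bits)


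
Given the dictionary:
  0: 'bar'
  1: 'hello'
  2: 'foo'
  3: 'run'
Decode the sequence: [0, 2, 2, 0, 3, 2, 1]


Look up each index in the dictionary:
  0 -> 'bar'
  2 -> 'foo'
  2 -> 'foo'
  0 -> 'bar'
  3 -> 'run'
  2 -> 'foo'
  1 -> 'hello'

Decoded: "bar foo foo bar run foo hello"


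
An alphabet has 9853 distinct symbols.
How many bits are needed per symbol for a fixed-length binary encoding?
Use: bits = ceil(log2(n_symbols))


log2(9853) = 13.2663
Bracket: 2^13 = 8192 < 9853 <= 2^14 = 16384
So ceil(log2(9853)) = 14

bits = ceil(log2(9853)) = ceil(13.2663) = 14 bits


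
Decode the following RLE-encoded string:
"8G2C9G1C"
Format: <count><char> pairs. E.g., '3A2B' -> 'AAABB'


Expanding each <count><char> pair:
  8G -> 'GGGGGGGG'
  2C -> 'CC'
  9G -> 'GGGGGGGGG'
  1C -> 'C'

Decoded = GGGGGGGGCCGGGGGGGGGC


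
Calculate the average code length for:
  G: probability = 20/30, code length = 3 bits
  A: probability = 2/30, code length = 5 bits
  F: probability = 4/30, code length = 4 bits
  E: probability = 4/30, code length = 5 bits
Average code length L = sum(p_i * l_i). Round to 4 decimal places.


Weighted contributions p_i * l_i:
  G: (20/30) * 3 = 60/30
  A: (2/30) * 5 = 10/30
  F: (4/30) * 4 = 16/30
  E: (4/30) * 5 = 20/30
Sum = (60 + 10 + 16 + 20)/30 = 106/30

L = 106/30 = 3.5333 bits/symbol


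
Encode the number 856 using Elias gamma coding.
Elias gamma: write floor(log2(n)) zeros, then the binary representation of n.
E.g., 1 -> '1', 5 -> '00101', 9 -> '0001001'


num_bits = floor(log2(856)) + 1 = 10
leading_zeros = num_bits - 1 = 9
binary(856) = 1101011000

Elias gamma(856) = '000000000' + '1101011000' = 0000000001101011000 (19 bits)


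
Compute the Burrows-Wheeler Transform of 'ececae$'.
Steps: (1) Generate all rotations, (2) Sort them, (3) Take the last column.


Rotations (sorted):
  0: $ececae -> last char: e
  1: ae$ecec -> last char: c
  2: cae$ece -> last char: e
  3: cecae$e -> last char: e
  4: e$ececa -> last char: a
  5: ecae$ec -> last char: c
  6: ececae$ -> last char: $


BWT = eceeac$


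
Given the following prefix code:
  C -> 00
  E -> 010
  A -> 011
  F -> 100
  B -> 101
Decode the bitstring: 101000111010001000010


Decoding step by step:
Bits 101 -> B
Bits 00 -> C
Bits 011 -> A
Bits 101 -> B
Bits 00 -> C
Bits 010 -> E
Bits 00 -> C
Bits 010 -> E


Decoded message: BCABCECE


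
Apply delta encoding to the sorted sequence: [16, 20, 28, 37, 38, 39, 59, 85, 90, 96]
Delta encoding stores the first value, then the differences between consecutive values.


First value: 16
Deltas:
  20 - 16 = 4
  28 - 20 = 8
  37 - 28 = 9
  38 - 37 = 1
  39 - 38 = 1
  59 - 39 = 20
  85 - 59 = 26
  90 - 85 = 5
  96 - 90 = 6


Delta encoded: [16, 4, 8, 9, 1, 1, 20, 26, 5, 6]


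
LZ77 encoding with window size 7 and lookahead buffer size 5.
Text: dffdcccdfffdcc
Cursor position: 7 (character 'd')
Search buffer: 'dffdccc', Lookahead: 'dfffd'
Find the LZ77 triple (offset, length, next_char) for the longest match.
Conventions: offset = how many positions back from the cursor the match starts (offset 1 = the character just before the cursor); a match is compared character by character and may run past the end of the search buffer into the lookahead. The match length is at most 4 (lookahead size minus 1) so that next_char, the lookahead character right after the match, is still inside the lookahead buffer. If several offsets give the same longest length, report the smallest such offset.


Try each offset into the search buffer:
  offset=1 (pos 6, char 'c'): match length 0
  offset=2 (pos 5, char 'c'): match length 0
  offset=3 (pos 4, char 'c'): match length 0
  offset=4 (pos 3, char 'd'): match length 1
  offset=5 (pos 2, char 'f'): match length 0
  offset=6 (pos 1, char 'f'): match length 0
  offset=7 (pos 0, char 'd'): match length 3
Longest match has length 3 at offset 7.
next_char = character at position 7 + 3 = 10 -> 'f'

Best match: offset=7, length=3 (matching 'dff' starting at position 0)
LZ77 triple: (7, 3, 'f')


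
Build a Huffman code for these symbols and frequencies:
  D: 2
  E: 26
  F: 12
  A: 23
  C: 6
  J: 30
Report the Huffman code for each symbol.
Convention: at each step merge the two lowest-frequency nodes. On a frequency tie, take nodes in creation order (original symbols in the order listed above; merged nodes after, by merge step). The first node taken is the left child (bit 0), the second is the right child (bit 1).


Huffman tree construction:
Step 1: Merge D(2) + C(6) = 8
Step 2: Merge (D+C)(8) + F(12) = 20
Step 3: Merge ((D+C)+F)(20) + A(23) = 43
Step 4: Merge E(26) + J(30) = 56
Step 5: Merge (((D+C)+F)+A)(43) + (E+J)(56) = 99
Read each symbol's code off the tree from the root (left child = 0, right child = 1).

Codes:
  D: 0000 (length 4)
  E: 10 (length 2)
  F: 001 (length 3)
  A: 01 (length 2)
  C: 0001 (length 4)
  J: 11 (length 2)
Average code length: 226/99 = 2.2828 bits/symbol


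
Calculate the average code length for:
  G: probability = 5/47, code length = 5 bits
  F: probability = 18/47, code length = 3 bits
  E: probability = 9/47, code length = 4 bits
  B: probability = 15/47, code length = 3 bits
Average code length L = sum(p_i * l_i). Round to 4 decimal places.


Weighted contributions p_i * l_i:
  G: (5/47) * 5 = 25/47
  F: (18/47) * 3 = 54/47
  E: (9/47) * 4 = 36/47
  B: (15/47) * 3 = 45/47
Sum = (25 + 54 + 36 + 45)/47 = 160/47

L = 160/47 = 3.4043 bits/symbol
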